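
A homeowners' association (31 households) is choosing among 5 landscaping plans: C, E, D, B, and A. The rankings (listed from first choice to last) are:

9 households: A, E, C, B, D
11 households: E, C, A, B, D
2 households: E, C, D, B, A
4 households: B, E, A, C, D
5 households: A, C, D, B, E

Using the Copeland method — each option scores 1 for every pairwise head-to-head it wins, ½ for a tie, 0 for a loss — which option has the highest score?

C: beats D and B; loses to E and A → score 2.
E: beats C, D, B, and A → score 4.
D: loses to C, E, B, and A → score 0.
B: beats D; loses to C, E, and A → score 1.
A: beats C, D, and B; loses to E → score 3.
E has the best pairwise record.

E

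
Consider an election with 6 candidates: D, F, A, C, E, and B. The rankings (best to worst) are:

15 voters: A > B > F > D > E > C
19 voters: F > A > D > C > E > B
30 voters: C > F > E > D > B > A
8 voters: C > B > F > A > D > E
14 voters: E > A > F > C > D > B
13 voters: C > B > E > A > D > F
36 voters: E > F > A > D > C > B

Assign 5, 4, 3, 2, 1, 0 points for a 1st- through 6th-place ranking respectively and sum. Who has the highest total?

D: 15·2 + 19·3 + 30·2 + 8·1 + 14·1 + 13·1 + 36·2 = 254
F: 15·3 + 19·5 + 30·4 + 8·3 + 14·3 + 13·0 + 36·4 = 470
A: 15·5 + 19·4 + 30·0 + 8·2 + 14·4 + 13·2 + 36·3 = 357
C: 15·0 + 19·2 + 30·5 + 8·5 + 14·2 + 13·5 + 36·1 = 357
E: 15·1 + 19·1 + 30·3 + 8·0 + 14·5 + 13·3 + 36·5 = 413
B: 15·4 + 19·0 + 30·1 + 8·4 + 14·0 + 13·4 + 36·0 = 174
F has the highest Borda score (470).

F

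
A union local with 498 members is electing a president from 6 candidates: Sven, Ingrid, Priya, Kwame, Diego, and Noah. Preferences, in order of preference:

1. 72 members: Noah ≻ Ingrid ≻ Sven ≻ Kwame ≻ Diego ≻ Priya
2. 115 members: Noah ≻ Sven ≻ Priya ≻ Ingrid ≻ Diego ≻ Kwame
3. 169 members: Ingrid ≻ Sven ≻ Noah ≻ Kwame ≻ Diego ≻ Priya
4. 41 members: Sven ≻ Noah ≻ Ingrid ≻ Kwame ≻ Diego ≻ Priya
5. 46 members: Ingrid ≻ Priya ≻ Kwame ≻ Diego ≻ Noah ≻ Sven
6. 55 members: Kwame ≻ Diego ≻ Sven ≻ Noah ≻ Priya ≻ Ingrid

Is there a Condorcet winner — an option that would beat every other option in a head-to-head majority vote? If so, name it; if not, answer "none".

Checking pairwise contests:
Ingrid beats Sven 287–211.
Noah beats Ingrid 283–215.
Sven beats Priya 452–46.
Sven beats Kwame 397–101.
Sven beats Diego 397–101.
Sven beats Noah 265–233.
Every option loses at least one head-to-head, so there is no Condorcet winner.

none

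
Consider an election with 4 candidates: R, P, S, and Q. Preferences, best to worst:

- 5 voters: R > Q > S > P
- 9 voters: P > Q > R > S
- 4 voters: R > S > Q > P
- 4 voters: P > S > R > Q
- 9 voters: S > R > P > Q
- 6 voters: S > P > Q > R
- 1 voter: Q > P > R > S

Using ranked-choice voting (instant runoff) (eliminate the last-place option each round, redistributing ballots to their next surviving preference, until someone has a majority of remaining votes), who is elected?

S

Round 1: R 9, P 13, S 15, Q 1. Eliminate Q.
Round 2: R 9, P 14, S 15. Eliminate R.
Round 3: P 14, S 24. S has a majority.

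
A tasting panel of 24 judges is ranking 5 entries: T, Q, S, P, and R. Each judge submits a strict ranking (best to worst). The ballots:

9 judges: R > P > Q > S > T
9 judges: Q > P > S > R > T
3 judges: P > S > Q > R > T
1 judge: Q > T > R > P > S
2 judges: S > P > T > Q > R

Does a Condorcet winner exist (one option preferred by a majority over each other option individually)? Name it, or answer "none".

P

P vs T: 23–1 for P.
P vs Q: 14–10 for P.
P vs S: 22–2 for P.
P vs R: 14–10 for P.
P beats every other option head-to-head.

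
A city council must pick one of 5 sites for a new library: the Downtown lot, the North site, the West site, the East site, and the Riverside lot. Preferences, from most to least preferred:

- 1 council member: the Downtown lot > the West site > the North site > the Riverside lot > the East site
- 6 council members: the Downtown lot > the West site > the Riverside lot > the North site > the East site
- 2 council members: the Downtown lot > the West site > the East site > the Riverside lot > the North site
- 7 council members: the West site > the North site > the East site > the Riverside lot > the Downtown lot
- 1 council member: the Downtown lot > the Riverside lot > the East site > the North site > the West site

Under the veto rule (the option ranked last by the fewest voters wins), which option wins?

Last-place votes: the Downtown lot 7, the North site 2, the West site 1, the East site 7, the Riverside lot 0.
the Riverside lot is ranked last by the fewest voters, so the Riverside lot wins.

the Riverside lot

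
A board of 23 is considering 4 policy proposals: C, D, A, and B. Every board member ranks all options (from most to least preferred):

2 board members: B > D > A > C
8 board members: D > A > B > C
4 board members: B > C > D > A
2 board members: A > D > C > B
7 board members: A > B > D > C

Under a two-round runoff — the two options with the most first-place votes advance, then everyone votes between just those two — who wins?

D

Round 1 first-place votes: C 0, D 8, A 9, B 6.
A and D advance.
Runoff: A is preferred to D by 9 voters; D by 14.
D wins the runoff.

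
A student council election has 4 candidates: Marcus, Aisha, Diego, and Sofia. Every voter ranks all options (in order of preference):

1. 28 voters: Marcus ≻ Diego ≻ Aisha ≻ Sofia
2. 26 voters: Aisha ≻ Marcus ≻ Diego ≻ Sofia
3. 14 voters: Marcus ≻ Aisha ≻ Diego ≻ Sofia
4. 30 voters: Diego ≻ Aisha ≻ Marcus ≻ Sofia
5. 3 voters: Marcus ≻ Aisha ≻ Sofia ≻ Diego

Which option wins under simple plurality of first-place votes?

Marcus

First-place votes: Marcus 45, Aisha 26, Diego 30, Sofia 0.
Marcus has the most first-place votes.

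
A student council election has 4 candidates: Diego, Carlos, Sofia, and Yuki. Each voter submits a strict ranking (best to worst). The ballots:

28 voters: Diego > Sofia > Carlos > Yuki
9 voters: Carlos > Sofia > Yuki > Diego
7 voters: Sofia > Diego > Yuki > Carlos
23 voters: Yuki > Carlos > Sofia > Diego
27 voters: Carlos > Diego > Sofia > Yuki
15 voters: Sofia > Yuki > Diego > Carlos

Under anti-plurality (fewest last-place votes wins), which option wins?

Last-place votes: Diego 32, Carlos 22, Sofia 0, Yuki 55.
Sofia is ranked last by the fewest voters, so Sofia wins.

Sofia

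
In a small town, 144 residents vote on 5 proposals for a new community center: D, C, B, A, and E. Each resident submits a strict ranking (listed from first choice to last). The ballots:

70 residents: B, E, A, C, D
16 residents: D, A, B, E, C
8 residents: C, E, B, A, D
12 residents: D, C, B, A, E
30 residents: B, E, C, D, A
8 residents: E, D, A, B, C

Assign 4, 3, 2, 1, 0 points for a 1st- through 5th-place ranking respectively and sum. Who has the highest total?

D: 70·0 + 16·4 + 8·0 + 12·4 + 30·1 + 8·3 = 166
C: 70·1 + 16·0 + 8·4 + 12·3 + 30·2 + 8·0 = 198
B: 70·4 + 16·2 + 8·2 + 12·2 + 30·4 + 8·1 = 480
A: 70·2 + 16·3 + 8·1 + 12·1 + 30·0 + 8·2 = 224
E: 70·3 + 16·1 + 8·3 + 12·0 + 30·3 + 8·4 = 372
B has the highest Borda score (480).

B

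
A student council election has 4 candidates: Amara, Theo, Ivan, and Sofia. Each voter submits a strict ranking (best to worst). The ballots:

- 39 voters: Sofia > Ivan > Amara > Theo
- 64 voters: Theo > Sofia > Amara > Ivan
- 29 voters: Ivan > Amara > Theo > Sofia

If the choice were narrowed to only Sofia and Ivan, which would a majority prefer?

Voters preferring Sofia to Ivan: 103; preferring Ivan to Sofia: 29.
Sofia wins the head-to-head.

Sofia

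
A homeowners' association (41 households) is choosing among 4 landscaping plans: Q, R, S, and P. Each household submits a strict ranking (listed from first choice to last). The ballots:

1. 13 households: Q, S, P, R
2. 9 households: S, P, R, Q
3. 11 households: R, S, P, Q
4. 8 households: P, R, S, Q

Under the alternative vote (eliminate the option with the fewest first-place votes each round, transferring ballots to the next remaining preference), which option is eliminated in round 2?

S

Round 1: Q 13, R 11, S 9, P 8. Eliminate P.
Round 2: Q 13, R 19, S 9. Eliminate S.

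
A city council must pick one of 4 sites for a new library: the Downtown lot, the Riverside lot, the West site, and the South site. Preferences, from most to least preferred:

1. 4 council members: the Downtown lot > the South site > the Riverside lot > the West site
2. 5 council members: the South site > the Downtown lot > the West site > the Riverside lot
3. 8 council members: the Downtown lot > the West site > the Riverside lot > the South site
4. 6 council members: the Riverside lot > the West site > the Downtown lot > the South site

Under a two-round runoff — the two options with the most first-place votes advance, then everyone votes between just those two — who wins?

the Downtown lot

Round 1 first-place votes: the Downtown lot 12, the Riverside lot 6, the West site 0, the South site 5.
the Downtown lot and the Riverside lot advance.
Runoff: the Downtown lot is preferred to the Riverside lot by 17 voters; the Riverside lot by 6.
the Downtown lot wins the runoff.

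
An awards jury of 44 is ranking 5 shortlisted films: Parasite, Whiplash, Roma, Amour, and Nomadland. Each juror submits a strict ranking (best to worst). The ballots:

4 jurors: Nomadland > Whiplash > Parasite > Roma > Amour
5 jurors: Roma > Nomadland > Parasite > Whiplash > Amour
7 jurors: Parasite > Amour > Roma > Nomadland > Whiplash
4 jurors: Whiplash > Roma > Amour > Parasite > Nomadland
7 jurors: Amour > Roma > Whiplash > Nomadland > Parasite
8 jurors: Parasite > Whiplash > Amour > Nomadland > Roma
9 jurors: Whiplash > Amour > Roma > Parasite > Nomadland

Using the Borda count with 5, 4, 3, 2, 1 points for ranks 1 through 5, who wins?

Parasite: 4·3 + 5·3 + 7·5 + 4·2 + 7·1 + 8·5 + 9·2 = 135
Whiplash: 4·4 + 5·2 + 7·1 + 4·5 + 7·3 + 8·4 + 9·5 = 151
Roma: 4·2 + 5·5 + 7·3 + 4·4 + 7·4 + 8·1 + 9·3 = 133
Amour: 4·1 + 5·1 + 7·4 + 4·3 + 7·5 + 8·3 + 9·4 = 144
Nomadland: 4·5 + 5·4 + 7·2 + 4·1 + 7·2 + 8·2 + 9·1 = 97
Whiplash has the highest Borda score (151).

Whiplash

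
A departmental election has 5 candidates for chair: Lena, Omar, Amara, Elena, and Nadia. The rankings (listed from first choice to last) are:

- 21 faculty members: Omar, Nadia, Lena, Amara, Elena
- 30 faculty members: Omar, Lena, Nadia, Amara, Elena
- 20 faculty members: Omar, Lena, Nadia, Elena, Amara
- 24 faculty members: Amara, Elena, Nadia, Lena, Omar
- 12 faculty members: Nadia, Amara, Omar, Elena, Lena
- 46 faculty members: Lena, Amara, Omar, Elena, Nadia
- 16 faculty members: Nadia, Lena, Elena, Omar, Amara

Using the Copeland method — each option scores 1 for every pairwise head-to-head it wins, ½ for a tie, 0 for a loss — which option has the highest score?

Lena

Lena: beats Omar, Amara, Elena, and Nadia → score 4.
Omar: beats Amara, Elena, and Nadia; loses to Lena → score 3.
Amara: beats Elena; loses to Lena, Omar, and Nadia → score 1.
Elena: loses to Lena, Omar, Amara, and Nadia → score 0.
Nadia: beats Amara and Elena; loses to Lena and Omar → score 2.
Lena has the best pairwise record.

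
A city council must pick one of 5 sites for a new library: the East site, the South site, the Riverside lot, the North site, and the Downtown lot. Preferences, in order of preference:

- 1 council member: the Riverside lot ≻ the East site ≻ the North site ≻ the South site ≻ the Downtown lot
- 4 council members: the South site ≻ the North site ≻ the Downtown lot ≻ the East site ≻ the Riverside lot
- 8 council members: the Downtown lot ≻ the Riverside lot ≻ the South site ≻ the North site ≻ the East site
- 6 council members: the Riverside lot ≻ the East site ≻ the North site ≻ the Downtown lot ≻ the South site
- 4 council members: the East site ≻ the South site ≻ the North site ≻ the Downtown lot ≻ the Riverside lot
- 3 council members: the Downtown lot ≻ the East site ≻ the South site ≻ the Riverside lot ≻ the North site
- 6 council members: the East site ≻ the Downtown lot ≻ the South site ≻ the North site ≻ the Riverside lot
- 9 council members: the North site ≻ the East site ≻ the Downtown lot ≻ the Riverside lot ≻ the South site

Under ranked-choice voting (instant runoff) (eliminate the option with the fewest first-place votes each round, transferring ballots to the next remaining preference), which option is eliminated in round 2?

Round 1: the East site 10, the South site 4, the Riverside lot 7, the North site 9, the Downtown lot 11. Eliminate the South site.
Round 2: the East site 10, the Riverside lot 7, the North site 13, the Downtown lot 11. Eliminate the Riverside lot.

the Riverside lot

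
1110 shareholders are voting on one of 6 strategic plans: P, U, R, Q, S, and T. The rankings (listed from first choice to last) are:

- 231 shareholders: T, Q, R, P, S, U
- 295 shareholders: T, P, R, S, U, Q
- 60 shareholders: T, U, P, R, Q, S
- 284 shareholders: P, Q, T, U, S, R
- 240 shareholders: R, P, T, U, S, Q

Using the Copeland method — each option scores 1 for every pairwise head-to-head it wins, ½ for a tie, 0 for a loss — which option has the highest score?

P: beats U, R, Q, and S; loses to T → score 4.
U: beats Q and S; loses to P, R, and T → score 2.
R: beats U, Q, and S; loses to P and T → score 3.
Q: beats S; loses to P, U, R, and T → score 1.
S: loses to P, U, R, Q, and T → score 0.
T: beats P, U, R, Q, and S → score 5.
T has the best pairwise record.

T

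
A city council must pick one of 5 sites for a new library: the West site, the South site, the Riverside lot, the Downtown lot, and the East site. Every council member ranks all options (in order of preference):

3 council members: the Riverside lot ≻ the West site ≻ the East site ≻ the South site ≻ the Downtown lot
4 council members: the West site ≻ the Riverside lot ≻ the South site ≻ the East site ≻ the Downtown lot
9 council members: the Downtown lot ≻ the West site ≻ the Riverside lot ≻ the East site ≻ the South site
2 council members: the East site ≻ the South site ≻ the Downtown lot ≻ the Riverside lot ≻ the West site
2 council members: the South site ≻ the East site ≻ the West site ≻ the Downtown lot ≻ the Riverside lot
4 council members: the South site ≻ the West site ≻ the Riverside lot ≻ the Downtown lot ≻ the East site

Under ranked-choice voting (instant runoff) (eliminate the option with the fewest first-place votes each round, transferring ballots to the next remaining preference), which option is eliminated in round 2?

Round 1: the West site 4, the South site 6, the Riverside lot 3, the Downtown lot 9, the East site 2. Eliminate the East site.
Round 2: the West site 4, the South site 8, the Riverside lot 3, the Downtown lot 9. Eliminate the Riverside lot.

the Riverside lot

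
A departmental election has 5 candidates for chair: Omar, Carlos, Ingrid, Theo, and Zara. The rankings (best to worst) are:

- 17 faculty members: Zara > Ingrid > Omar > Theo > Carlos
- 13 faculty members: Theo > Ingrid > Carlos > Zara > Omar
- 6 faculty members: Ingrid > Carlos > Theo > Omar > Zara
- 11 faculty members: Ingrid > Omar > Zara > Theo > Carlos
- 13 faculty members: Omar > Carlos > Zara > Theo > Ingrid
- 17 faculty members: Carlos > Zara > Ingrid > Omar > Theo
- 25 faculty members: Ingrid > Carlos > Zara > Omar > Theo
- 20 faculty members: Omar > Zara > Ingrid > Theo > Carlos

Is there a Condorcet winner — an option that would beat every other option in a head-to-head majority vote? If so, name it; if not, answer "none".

Checking pairwise contests:
Ingrid beats Omar 89–33.
Ingrid beats Carlos 92–30.
Zara beats Ingrid 67–55.
Omar beats Theo 103–19.
Carlos beats Zara 74–48.
Every option loses at least one head-to-head, so there is no Condorcet winner.

none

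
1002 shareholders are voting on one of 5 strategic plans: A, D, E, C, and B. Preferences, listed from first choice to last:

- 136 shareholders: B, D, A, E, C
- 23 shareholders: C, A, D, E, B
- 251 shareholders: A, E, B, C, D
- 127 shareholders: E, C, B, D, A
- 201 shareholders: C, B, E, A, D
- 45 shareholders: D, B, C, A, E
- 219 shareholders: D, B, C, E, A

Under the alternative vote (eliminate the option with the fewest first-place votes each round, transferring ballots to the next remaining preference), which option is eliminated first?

Round 1: A 251, D 264, E 127, C 224, B 136. Eliminate E.

E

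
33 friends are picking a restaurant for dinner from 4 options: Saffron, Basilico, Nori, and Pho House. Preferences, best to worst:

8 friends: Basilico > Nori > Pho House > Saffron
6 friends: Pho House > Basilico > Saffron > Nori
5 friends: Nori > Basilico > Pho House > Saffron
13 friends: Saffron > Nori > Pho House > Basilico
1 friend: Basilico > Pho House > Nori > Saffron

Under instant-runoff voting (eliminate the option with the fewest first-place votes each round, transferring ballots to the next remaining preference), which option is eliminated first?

Nori

Round 1: Saffron 13, Basilico 9, Nori 5, Pho House 6. Eliminate Nori.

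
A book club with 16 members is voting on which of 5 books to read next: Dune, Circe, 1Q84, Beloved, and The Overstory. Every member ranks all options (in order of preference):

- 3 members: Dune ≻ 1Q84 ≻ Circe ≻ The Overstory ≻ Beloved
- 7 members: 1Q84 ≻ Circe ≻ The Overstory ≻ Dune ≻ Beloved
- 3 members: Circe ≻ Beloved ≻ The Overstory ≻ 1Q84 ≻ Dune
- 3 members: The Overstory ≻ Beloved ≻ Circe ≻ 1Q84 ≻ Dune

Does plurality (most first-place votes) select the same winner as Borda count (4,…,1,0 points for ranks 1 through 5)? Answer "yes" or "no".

no

Plurality — first-place votes: Dune 3, Circe 3, 1Q84 7, Beloved 0, The Overstory 3. Winner: 1Q84.
Borda — scores: Dune 19, Circe 45, 1Q84 43, Beloved 18, The Overstory 35. Winner: Circe.
The two methods disagree.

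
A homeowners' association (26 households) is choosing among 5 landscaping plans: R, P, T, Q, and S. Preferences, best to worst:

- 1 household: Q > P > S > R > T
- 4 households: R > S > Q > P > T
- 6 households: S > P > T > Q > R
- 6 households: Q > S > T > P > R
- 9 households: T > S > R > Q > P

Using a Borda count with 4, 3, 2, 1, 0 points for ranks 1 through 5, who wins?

S

R: 1·1 + 4·4 + 6·0 + 6·0 + 9·2 = 35
P: 1·3 + 4·1 + 6·3 + 6·1 + 9·0 = 31
T: 1·0 + 4·0 + 6·2 + 6·2 + 9·4 = 60
Q: 1·4 + 4·2 + 6·1 + 6·4 + 9·1 = 51
S: 1·2 + 4·3 + 6·4 + 6·3 + 9·3 = 83
S has the highest Borda score (83).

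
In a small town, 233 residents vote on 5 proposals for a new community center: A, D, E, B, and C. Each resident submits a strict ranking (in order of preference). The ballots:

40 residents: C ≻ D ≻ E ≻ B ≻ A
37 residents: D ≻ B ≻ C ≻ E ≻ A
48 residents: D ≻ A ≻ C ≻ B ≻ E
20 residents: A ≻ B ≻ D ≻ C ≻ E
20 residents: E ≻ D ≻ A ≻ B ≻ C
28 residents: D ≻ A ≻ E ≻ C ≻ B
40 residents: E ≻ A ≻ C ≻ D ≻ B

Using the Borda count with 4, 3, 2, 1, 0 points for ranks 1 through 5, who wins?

A: 40·0 + 37·0 + 48·3 + 20·4 + 20·2 + 28·3 + 40·3 = 468
D: 40·3 + 37·4 + 48·4 + 20·2 + 20·3 + 28·4 + 40·1 = 712
E: 40·2 + 37·1 + 48·0 + 20·0 + 20·4 + 28·2 + 40·4 = 413
B: 40·1 + 37·3 + 48·1 + 20·3 + 20·1 + 28·0 + 40·0 = 279
C: 40·4 + 37·2 + 48·2 + 20·1 + 20·0 + 28·1 + 40·2 = 458
D has the highest Borda score (712).

D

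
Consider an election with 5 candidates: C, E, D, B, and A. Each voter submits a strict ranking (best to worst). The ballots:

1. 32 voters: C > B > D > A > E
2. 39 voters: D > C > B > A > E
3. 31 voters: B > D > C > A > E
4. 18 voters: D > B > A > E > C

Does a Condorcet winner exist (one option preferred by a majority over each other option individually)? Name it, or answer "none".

Checking pairwise contests:
D beats C 88–32.
C beats E 102–18.
B beats D 63–57.
C beats B 71–49.
C beats A 102–18.
Every option loses at least one head-to-head, so there is no Condorcet winner.

none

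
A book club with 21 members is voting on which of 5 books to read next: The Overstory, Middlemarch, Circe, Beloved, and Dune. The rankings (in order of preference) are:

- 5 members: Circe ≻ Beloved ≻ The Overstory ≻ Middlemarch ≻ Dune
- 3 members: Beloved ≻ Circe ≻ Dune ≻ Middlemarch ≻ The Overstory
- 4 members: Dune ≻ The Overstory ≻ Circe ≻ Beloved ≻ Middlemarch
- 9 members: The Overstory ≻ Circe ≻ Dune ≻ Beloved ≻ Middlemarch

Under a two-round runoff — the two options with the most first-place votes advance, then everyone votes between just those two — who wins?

Round 1 first-place votes: The Overstory 9, Middlemarch 0, Circe 5, Beloved 3, Dune 4.
The Overstory and Circe advance.
Runoff: The Overstory is preferred to Circe by 13 voters; Circe by 8.
The Overstory wins the runoff.

The Overstory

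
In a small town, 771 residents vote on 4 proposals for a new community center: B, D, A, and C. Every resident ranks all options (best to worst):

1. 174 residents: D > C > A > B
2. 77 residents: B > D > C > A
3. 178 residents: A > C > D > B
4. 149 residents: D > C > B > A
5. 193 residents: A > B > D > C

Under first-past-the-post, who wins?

A

First-place votes: B 77, D 323, A 371, C 0.
A has the most first-place votes.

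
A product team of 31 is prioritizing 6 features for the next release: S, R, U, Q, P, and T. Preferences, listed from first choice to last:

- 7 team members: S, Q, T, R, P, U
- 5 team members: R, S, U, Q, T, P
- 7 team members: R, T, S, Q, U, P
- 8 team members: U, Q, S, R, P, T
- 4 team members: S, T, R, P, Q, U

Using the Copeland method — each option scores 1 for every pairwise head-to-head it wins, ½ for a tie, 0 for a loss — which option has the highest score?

S: beats R, U, Q, P, and T → score 5.
R: beats U, Q, P, and T; loses to S → score 4.
U: beats P; loses to S, R, Q, and T → score 1.
Q: beats U, P, and T; loses to S and R → score 3.
P: loses to S, R, U, Q, and T → score 0.
T: beats U and P; loses to S, R, and Q → score 2.
S has the best pairwise record.

S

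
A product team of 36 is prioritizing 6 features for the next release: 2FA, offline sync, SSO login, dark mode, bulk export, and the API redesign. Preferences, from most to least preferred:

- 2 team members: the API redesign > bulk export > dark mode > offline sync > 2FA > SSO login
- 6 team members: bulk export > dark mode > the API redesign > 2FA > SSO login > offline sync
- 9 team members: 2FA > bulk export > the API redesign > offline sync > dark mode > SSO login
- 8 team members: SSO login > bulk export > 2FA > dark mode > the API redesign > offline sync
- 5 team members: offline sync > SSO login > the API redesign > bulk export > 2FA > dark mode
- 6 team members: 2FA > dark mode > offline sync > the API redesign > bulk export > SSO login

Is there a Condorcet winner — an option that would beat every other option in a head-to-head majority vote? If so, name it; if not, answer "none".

bulk export

bulk export vs 2FA: 21–15 for bulk export.
bulk export vs offline sync: 25–11 for bulk export.
bulk export vs SSO login: 23–13 for bulk export.
bulk export vs dark mode: 30–6 for bulk export.
bulk export vs the API redesign: 23–13 for bulk export.
bulk export beats every other option head-to-head.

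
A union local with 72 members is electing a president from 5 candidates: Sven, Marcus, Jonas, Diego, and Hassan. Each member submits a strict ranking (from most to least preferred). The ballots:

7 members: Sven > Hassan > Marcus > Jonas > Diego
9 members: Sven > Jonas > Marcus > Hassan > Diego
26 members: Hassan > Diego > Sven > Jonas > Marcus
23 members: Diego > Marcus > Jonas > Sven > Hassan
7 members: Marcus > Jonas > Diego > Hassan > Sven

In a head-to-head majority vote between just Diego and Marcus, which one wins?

Diego

Voters preferring Diego to Marcus: 49; preferring Marcus to Diego: 23.
Diego wins the head-to-head.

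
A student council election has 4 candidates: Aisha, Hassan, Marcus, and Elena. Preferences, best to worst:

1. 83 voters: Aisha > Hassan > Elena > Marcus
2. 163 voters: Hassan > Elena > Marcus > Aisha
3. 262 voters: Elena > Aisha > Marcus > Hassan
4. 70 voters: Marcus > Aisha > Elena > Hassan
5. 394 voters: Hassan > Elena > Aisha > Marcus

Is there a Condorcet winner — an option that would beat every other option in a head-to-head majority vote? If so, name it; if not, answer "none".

Hassan vs Aisha: 557–415 for Hassan.
Hassan vs Marcus: 640–332 for Hassan.
Hassan vs Elena: 640–332 for Hassan.
Hassan beats every other option head-to-head.

Hassan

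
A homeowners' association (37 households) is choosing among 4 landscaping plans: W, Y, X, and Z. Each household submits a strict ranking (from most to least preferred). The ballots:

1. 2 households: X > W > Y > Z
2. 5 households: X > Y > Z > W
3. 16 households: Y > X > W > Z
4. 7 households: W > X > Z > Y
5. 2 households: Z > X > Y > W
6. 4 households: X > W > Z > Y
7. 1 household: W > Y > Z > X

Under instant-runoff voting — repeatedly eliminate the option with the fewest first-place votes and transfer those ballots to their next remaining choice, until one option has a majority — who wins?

X

Round 1: W 8, Y 16, X 11, Z 2. Eliminate Z.
Round 2: W 8, Y 16, X 13. Eliminate W.
Round 3: Y 17, X 20. X has a majority.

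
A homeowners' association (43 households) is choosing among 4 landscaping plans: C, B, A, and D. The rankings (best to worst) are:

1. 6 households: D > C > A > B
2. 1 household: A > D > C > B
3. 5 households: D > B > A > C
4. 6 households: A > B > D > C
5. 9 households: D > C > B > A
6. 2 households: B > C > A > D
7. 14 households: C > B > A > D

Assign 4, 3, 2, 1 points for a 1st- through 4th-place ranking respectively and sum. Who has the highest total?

C: 6·3 + 1·2 + 5·1 + 6·1 + 9·3 + 2·3 + 14·4 = 120
B: 6·1 + 1·1 + 5·3 + 6·3 + 9·2 + 2·4 + 14·3 = 108
A: 6·2 + 1·4 + 5·2 + 6·4 + 9·1 + 2·2 + 14·2 = 91
D: 6·4 + 1·3 + 5·4 + 6·2 + 9·4 + 2·1 + 14·1 = 111
C has the highest Borda score (120).

C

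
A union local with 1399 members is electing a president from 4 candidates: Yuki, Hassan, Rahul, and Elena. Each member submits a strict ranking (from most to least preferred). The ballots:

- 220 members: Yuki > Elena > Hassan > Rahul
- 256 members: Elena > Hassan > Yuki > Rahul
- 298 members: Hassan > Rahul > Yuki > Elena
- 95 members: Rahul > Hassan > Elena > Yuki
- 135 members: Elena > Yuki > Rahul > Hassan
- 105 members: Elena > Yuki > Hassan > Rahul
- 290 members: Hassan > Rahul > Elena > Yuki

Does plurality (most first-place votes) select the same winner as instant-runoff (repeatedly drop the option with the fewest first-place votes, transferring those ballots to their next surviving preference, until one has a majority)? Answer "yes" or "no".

Plurality — first-place votes: Yuki 220, Hassan 588, Rahul 95, Elena 496. Winner: Hassan.
Instant-runoff — R1 Yuki 220, Hassan 588, Rahul 95, Elena 496 (Rahul out); R2 Yuki 220, Hassan 683, Elena 496 (Yuki out); R3 Hassan 683, Elena 716 (Elena winner). Winner: Elena.
The two methods disagree.

no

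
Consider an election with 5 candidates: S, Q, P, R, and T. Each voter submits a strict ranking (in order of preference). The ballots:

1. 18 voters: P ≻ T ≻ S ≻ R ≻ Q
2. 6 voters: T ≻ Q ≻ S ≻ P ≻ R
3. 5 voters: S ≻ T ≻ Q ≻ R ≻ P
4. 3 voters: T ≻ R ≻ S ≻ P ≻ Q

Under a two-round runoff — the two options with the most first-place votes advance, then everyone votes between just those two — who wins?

P

Round 1 first-place votes: S 5, Q 0, P 18, R 0, T 9.
P and T advance.
Runoff: P is preferred to T by 18 voters; T by 14.
P wins the runoff.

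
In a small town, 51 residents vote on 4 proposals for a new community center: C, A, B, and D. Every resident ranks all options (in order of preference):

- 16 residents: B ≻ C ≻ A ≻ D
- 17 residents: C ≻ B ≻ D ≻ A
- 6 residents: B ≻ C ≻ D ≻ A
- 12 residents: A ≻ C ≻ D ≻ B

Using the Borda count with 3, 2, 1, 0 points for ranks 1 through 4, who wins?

C: 16·2 + 17·3 + 6·2 + 12·2 = 119
A: 16·1 + 17·0 + 6·0 + 12·3 = 52
B: 16·3 + 17·2 + 6·3 + 12·0 = 100
D: 16·0 + 17·1 + 6·1 + 12·1 = 35
C has the highest Borda score (119).

C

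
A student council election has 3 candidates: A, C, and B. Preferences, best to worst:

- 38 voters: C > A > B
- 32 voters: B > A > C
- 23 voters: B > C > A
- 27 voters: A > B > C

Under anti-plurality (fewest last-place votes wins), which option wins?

A

Last-place votes: A 23, C 59, B 38.
A is ranked last by the fewest voters, so A wins.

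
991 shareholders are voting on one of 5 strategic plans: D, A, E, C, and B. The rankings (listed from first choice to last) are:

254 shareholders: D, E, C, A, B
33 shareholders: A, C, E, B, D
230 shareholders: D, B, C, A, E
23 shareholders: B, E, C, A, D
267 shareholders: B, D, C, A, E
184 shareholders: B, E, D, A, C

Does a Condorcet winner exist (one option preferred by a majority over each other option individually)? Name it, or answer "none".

B vs D: 507–484 for B.
B vs A: 704–287 for B.
B vs E: 704–287 for B.
B vs C: 704–287 for B.
B beats every other option head-to-head.

B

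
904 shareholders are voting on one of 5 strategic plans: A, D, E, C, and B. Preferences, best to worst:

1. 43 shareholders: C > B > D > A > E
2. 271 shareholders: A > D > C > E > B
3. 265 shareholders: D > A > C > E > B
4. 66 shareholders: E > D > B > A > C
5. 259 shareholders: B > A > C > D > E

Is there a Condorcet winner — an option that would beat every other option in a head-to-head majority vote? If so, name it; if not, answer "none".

A

A vs D: 530–374 for A.
A vs E: 838–66 for A.
A vs C: 861–43 for A.
A vs B: 536–368 for A.
A beats every other option head-to-head.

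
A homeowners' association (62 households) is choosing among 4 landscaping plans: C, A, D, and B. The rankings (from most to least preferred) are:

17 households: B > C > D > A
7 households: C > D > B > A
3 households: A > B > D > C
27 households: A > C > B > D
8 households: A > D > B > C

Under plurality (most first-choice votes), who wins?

A

First-place votes: C 7, A 38, D 0, B 17.
A has the most first-place votes.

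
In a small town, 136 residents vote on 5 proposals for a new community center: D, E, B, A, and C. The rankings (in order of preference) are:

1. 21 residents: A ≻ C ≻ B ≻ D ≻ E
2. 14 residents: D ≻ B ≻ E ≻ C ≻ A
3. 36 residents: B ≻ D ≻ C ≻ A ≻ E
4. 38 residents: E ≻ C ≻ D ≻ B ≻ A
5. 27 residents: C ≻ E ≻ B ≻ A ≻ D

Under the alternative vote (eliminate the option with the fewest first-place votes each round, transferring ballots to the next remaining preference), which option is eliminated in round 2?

A

Round 1: D 14, E 38, B 36, A 21, C 27. Eliminate D.
Round 2: E 38, B 50, A 21, C 27. Eliminate A.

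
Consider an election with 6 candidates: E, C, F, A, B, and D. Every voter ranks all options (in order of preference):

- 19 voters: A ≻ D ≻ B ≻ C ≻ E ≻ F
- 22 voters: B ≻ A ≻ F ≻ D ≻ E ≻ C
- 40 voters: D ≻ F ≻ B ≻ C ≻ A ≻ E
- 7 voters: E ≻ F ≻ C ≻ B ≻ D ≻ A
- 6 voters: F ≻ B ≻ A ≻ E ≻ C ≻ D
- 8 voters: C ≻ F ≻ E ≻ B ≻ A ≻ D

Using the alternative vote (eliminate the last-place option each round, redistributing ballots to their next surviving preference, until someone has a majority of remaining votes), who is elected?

Round 1: E 7, C 8, F 6, A 19, B 22, D 40. Eliminate F.
Round 2: E 7, C 8, A 19, B 28, D 40. Eliminate E.
Round 3: C 15, A 19, B 28, D 40. Eliminate C.
Round 4: A 19, B 43, D 40. Eliminate A.
Round 5: B 43, D 59. D has a majority.

D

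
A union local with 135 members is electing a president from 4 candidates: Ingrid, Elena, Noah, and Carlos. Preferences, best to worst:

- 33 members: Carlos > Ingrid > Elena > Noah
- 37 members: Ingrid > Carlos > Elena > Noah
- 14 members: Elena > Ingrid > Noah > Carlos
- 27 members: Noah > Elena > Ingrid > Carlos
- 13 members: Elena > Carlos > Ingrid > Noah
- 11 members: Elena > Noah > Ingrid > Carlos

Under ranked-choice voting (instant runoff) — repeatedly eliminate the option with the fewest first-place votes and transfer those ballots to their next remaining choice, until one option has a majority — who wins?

Ingrid

Round 1: Ingrid 37, Elena 38, Noah 27, Carlos 33. Eliminate Noah.
Round 2: Ingrid 37, Elena 65, Carlos 33. Eliminate Carlos.
Round 3: Ingrid 70, Elena 65. Ingrid has a majority.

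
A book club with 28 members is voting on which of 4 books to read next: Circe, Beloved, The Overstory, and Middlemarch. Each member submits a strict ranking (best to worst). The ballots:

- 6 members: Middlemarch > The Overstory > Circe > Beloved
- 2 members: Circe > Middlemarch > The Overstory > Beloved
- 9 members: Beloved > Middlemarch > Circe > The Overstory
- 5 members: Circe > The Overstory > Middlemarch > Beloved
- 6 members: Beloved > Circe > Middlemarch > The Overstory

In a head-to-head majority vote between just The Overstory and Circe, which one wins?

Voters preferring The Overstory to Circe: 6; preferring Circe to The Overstory: 22.
Circe wins the head-to-head.

Circe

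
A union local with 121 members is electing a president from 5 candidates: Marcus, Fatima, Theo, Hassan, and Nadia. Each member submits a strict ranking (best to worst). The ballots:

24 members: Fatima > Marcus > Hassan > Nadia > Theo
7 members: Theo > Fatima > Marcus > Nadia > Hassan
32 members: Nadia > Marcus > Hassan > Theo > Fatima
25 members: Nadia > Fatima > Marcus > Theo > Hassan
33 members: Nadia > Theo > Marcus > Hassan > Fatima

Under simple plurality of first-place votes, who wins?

Nadia

First-place votes: Marcus 0, Fatima 24, Theo 7, Hassan 0, Nadia 90.
Nadia has the most first-place votes.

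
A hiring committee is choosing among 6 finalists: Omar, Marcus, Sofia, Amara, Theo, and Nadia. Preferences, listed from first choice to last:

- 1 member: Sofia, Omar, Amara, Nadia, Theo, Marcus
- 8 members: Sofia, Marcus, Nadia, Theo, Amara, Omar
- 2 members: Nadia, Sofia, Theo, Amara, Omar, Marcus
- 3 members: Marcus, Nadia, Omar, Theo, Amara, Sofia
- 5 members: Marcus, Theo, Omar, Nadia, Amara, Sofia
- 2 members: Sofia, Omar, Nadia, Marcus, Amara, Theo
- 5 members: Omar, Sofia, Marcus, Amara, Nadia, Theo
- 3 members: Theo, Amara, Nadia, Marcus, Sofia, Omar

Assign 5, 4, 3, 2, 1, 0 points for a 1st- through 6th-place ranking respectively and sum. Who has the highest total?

Marcus

Omar: 1·4 + 8·0 + 2·1 + 3·3 + 5·3 + 2·4 + 5·5 + 3·0 = 63
Marcus: 1·0 + 8·4 + 2·0 + 3·5 + 5·5 + 2·2 + 5·3 + 3·2 = 97
Sofia: 1·5 + 8·5 + 2·4 + 3·0 + 5·0 + 2·5 + 5·4 + 3·1 = 86
Amara: 1·3 + 8·1 + 2·2 + 3·1 + 5·1 + 2·1 + 5·2 + 3·4 = 47
Theo: 1·1 + 8·2 + 2·3 + 3·2 + 5·4 + 2·0 + 5·0 + 3·5 = 64
Nadia: 1·2 + 8·3 + 2·5 + 3·4 + 5·2 + 2·3 + 5·1 + 3·3 = 78
Marcus has the highest Borda score (97).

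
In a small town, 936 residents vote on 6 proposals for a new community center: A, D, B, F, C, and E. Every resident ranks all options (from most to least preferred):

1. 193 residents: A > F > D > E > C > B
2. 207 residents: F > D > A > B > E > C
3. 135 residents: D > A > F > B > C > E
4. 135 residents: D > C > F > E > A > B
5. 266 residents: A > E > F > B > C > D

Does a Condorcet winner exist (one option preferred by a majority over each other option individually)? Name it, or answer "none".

Checking pairwise contests:
D beats A 477–459.
F beats D 666–270.
A beats B 936–0.
A beats F 594–342.
A beats C 801–135.
A beats E 801–135.
Every option loses at least one head-to-head, so there is no Condorcet winner.

none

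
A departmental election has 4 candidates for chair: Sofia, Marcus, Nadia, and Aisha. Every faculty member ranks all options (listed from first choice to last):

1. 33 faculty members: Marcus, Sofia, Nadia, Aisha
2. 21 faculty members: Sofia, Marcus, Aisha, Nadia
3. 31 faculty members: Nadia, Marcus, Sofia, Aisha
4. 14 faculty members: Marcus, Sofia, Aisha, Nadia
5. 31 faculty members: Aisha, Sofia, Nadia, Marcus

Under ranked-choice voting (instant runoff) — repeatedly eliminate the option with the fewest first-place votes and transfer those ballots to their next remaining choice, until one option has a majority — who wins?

Round 1: Sofia 21, Marcus 47, Nadia 31, Aisha 31. Eliminate Sofia.
Round 2: Marcus 68, Nadia 31, Aisha 31. Marcus has a majority.

Marcus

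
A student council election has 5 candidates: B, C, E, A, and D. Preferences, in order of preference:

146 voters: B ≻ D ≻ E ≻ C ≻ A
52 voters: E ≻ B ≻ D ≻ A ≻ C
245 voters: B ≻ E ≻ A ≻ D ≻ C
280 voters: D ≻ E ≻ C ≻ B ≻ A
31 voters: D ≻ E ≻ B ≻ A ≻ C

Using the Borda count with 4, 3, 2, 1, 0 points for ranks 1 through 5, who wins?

B: 146·4 + 52·3 + 245·4 + 280·1 + 31·2 = 2062
C: 146·1 + 52·0 + 245·0 + 280·2 + 31·0 = 706
E: 146·2 + 52·4 + 245·3 + 280·3 + 31·3 = 2168
A: 146·0 + 52·1 + 245·2 + 280·0 + 31·1 = 573
D: 146·3 + 52·2 + 245·1 + 280·4 + 31·4 = 2031
E has the highest Borda score (2168).

E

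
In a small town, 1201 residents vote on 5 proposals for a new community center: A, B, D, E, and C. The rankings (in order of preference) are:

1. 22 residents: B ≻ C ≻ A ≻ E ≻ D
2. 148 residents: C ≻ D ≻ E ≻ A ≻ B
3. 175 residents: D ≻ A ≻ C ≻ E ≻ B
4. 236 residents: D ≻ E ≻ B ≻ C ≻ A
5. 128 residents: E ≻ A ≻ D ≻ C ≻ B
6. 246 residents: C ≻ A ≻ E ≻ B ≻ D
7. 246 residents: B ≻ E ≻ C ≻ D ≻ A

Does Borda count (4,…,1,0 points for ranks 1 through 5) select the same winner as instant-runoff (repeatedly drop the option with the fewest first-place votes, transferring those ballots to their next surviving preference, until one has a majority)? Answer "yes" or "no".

Borda — scores: A 1839, B 1790, D 2590, E 2943, C 2848. Winner: E.
Instant-runoff — R1 A 0, B 268, D 411, E 128, C 394 (A out); R2 B 268, D 411, E 128, C 394 (E out); R3 B 268, D 539, C 394 (B out); R4 D 539, C 662 (C winner). Winner: C.
The two methods disagree.

no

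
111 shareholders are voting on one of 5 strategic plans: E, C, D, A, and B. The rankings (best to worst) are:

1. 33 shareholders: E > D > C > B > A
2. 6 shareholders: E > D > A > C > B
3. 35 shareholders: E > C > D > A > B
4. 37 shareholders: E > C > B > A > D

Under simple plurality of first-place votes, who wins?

First-place votes: E 111, C 0, D 0, A 0, B 0.
E has the most first-place votes.

E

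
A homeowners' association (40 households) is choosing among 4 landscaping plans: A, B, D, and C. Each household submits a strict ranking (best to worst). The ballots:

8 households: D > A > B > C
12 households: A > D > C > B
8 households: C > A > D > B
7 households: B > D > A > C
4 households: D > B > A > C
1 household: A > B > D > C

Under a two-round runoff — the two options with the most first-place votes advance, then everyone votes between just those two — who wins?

A

Round 1 first-place votes: A 13, B 7, D 12, C 8.
A and D advance.
Runoff: A is preferred to D by 21 voters; D by 19.
A wins the runoff.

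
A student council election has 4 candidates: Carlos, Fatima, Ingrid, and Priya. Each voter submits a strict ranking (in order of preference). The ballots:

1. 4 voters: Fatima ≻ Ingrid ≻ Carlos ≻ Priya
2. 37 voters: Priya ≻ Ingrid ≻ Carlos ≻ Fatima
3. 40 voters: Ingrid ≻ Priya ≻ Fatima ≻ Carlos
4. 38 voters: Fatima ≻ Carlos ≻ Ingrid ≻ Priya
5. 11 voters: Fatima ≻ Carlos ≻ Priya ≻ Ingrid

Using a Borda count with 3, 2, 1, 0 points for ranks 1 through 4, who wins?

Carlos: 4·1 + 37·1 + 40·0 + 38·2 + 11·2 = 139
Fatima: 4·3 + 37·0 + 40·1 + 38·3 + 11·3 = 199
Ingrid: 4·2 + 37·2 + 40·3 + 38·1 + 11·0 = 240
Priya: 4·0 + 37·3 + 40·2 + 38·0 + 11·1 = 202
Ingrid has the highest Borda score (240).

Ingrid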